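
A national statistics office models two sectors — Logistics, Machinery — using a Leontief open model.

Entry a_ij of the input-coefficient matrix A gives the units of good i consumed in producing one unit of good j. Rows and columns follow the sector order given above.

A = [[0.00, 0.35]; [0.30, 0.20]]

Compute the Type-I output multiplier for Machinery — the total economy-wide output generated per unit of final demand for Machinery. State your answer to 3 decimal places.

I − A =
  [   1.00    -0.35]
  [  -0.30     0.80]
det(I−A) = (1.00)(0.80) − (-0.35)(-0.30) = 0.6950
adj(I−A) = [[0.80, 0.35], [0.30, 1.00]]
(I − A)⁻¹ = adj(I−A) / det(I−A) ≈
  [   1.1511     0.5036]
  [   0.4317     1.4388]
The output multiplier for sector j is the column-j sum of the Leontief inverse (I − A)⁻¹ = adj(I−A) / det(I−A).
Column 2 of adj(I−A): (0.35, 1.00); det(I−A) = 0.6950.
m_2 = (0.35 + 1.00) / 0.6950 = 1.35 / 0.6950 ≈ 1.942.

m_2 = 1.942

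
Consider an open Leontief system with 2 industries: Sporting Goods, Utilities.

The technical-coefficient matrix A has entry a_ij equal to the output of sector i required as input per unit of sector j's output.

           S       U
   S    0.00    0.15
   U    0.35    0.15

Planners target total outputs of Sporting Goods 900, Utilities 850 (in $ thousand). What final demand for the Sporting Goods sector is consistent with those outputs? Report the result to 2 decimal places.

I − A =
  [   1.00    -0.15]
  [  -0.35     0.85]
d = (I − A) x:
  d_S = (+1.00)·900 + (-0.15)·850 = 772.50
  d_U = (-0.35)·900 + (+0.85)·850 = 407.50

d_S = 772.50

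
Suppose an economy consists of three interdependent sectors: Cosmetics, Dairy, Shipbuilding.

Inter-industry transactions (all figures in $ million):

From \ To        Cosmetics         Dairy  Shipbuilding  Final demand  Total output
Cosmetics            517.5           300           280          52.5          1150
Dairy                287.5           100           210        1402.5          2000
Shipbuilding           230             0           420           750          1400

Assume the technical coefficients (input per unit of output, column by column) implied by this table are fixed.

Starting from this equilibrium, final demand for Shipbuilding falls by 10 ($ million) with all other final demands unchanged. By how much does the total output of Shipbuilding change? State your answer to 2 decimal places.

Δx_S = -16.33

Technical coefficients a_ij = z_ij / X_j:
  a_CC = 517.5/1150 = 0.45, a_DC = 287.5/1150 = 0.25, a_SC = 230/1150 = 0.20
  a_CD = 300/2000 = 0.15, a_DD = 100/2000 = 0.05, a_SD = 0/2000 = 0.00
  a_CS = 280/1400 = 0.20, a_DS = 210/1400 = 0.15, a_SS = 420/1400 = 0.30
I − A =
  [   0.55    -0.15    -0.20]
  [  -0.25     0.95    -0.15]
  [  -0.20     0.00     0.70]
Cofactors of I−A, C_ij = (−1)^(i+j)·(minor ij) (rows/columns in the sector order above):
  C_11 = (0.95)(0.70) − (-0.15)(0.00) = 0.6650
  C_12 = −[(-0.25)(0.70) − (-0.15)(-0.20)] = 0.2050
  C_13 = (-0.25)(0.00) − (0.95)(-0.20) = 0.1900
  C_21 = −[(-0.15)(0.70) − (-0.20)(0.00)] = 0.1050
  C_22 = (0.55)(0.70) − (-0.20)(-0.20) = 0.3450
  C_23 = −[(0.55)(0.00) − (-0.15)(-0.20)] = 0.0300
  C_31 = (-0.15)(-0.15) − (-0.20)(0.95) = 0.2125
  C_32 = −[(0.55)(-0.15) − (-0.20)(-0.25)] = 0.1325
  C_33 = (0.55)(0.95) − (-0.15)(-0.25) = 0.4850
det(I−A) = Σ_j (I−A)_1j·C_1j = (0.55)(0.6650) + (-0.15)(0.2050) + (-0.20)(0.1900) = 0.2970
adj(I−A) = Cᵀ =
  [ 0.6650   0.1050   0.2125]
  [ 0.2050   0.3450   0.1325]
  [ 0.1900   0.0300   0.4850]
(I − A)⁻¹ = adj(I−A) / det(I−A) ≈
  [   2.2391     0.3535     0.7155]
  [   0.6902     1.1616     0.4461]
  [   0.6397     0.1010     1.6330]
Δx = (I − A)⁻¹ Δd with Δd having -10 in the Shipbuilding component and 0 elsewhere.
So Δx_S = L_SS · (-10), where L_SS = adj(I−A)_SS / det(I−A) = 0.4850 / 0.2970.
Δx_S = 0.4850 × (-10) / 0.2970 = -4.85 / 0.2970 ≈ -16.33.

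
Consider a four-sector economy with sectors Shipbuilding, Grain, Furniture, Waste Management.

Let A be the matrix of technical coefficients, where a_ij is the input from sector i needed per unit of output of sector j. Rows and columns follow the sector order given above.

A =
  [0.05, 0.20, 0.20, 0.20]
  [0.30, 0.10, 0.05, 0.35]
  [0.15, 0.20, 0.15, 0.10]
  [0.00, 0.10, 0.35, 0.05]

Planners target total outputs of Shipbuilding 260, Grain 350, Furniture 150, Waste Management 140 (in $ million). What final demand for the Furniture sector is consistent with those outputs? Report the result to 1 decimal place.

I − A =
  [   0.95    -0.20    -0.20    -0.20]
  [  -0.30     0.90    -0.05    -0.35]
  [  -0.15    -0.20     0.85    -0.10]
  [   0.00    -0.10    -0.35     0.95]
d = (I − A) x:
  d_S = (+0.95)·260 + (-0.20)·350 + (-0.20)·150 + (-0.20)·140 = 119.0
  d_G = (-0.30)·260 + (+0.90)·350 + (-0.05)·150 + (-0.35)·140 = 180.5
  d_F = (-0.15)·260 + (-0.20)·350 + (+0.85)·150 + (-0.10)·140 = 4.5
  d_W = (+0.00)·260 + (-0.10)·350 + (-0.35)·150 + (+0.95)·140 = 45.5

d_F = 4.5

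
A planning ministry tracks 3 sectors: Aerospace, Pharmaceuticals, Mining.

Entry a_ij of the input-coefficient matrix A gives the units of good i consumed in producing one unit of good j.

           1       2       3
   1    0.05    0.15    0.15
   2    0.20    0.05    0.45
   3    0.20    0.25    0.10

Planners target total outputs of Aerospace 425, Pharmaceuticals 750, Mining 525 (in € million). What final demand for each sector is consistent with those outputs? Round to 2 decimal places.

d_1 = 212.50, d_2 = 391.25, d_3 = 200.00

I − A =
  [   0.95    -0.15    -0.15]
  [  -0.20     0.95    -0.45]
  [  -0.20    -0.25     0.90]
d = (I − A) x:
  d_1 = (+0.95)·425 + (-0.15)·750 + (-0.15)·525 = 212.50
  d_2 = (-0.20)·425 + (+0.95)·750 + (-0.45)·525 = 391.25
  d_3 = (-0.20)·425 + (-0.25)·750 + (+0.90)·525 = 200.00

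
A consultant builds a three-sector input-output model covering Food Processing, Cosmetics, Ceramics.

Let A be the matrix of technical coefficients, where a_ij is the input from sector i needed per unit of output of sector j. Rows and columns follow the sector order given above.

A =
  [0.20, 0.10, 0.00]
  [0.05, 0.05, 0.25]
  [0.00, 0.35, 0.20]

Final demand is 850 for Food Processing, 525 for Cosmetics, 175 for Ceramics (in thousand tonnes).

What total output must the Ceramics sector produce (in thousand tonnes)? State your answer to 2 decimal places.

x_3 = 550.56

I − A =
  [   0.80    -0.10     0.00]
  [  -0.05     0.95    -0.25]
  [   0.00    -0.35     0.80]
Cofactors of I−A, C_ij = (−1)^(i+j)·(minor ij) (rows/columns in the sector order above):
  C_11 = (0.95)(0.80) − (-0.25)(-0.35) = 0.6725
  C_12 = −[(-0.05)(0.80) − (-0.25)(0.00)] = 0.0400
  C_13 = (-0.05)(-0.35) − (0.95)(0.00) = 0.0175
  C_21 = −[(-0.10)(0.80) − (0.00)(-0.35)] = 0.0800
  C_22 = (0.80)(0.80) − (0.00)(0.00) = 0.6400
  C_23 = −[(0.80)(-0.35) − (-0.10)(0.00)] = 0.2800
  C_31 = (-0.10)(-0.25) − (0.00)(0.95) = 0.0250
  C_32 = −[(0.80)(-0.25) − (0.00)(-0.05)] = 0.2000
  C_33 = (0.80)(0.95) − (-0.10)(-0.05) = 0.7550
det(I−A) = Σ_j (I−A)_1j·C_1j = (0.80)(0.6725) + (-0.10)(0.0400) + (0.00)(0.0175) = 0.5340
adj(I−A) = Cᵀ =
  [ 0.6725   0.0800   0.0250]
  [ 0.0400   0.6400   0.2000]
  [ 0.0175   0.2800   0.7550]
(I − A)⁻¹ = adj(I−A) / det(I−A) ≈
  [   1.2594     0.1498     0.0468]
  [   0.0749     1.1985     0.3745]
  [   0.0328     0.5243     1.4139]
x = (I − A)⁻¹ d = adj(I−A)·d / det(I−A), with det(I−A) = 0.5340:
  x_1 = (0.6725·850 + 0.0800·525 + 0.0250·175) / 0.5340 = 618.00 / 0.5340 ≈ 1157.30
  x_2 = (0.0400·850 + 0.6400·525 + 0.2000·175) / 0.5340 = 405.00 / 0.5340 ≈ 758.43
  x_3 = (0.0175·850 + 0.2800·525 + 0.7550·175) / 0.5340 = 294.00 / 0.5340 ≈ 550.56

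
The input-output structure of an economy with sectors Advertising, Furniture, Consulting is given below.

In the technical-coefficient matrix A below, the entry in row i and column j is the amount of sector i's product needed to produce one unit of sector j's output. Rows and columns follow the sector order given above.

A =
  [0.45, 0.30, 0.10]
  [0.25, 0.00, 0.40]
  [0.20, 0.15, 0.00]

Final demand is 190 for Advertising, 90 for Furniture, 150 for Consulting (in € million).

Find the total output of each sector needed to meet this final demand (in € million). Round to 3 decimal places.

x_1 = 608.624, x_2 = 373.240, x_3 = 327.711

I − A =
  [   0.55    -0.30    -0.10]
  [  -0.25     1.00    -0.40]
  [  -0.20    -0.15     1.00]
Cofactors of I−A, C_ij = (−1)^(i+j)·(minor ij) (rows/columns in the sector order above):
  C_11 = (1.00)(1.00) − (-0.40)(-0.15) = 0.9400
  C_12 = −[(-0.25)(1.00) − (-0.40)(-0.20)] = 0.3300
  C_13 = (-0.25)(-0.15) − (1.00)(-0.20) = 0.2375
  C_21 = −[(-0.30)(1.00) − (-0.10)(-0.15)] = 0.3150
  C_22 = (0.55)(1.00) − (-0.10)(-0.20) = 0.5300
  C_23 = −[(0.55)(-0.15) − (-0.30)(-0.20)] = 0.1425
  C_31 = (-0.30)(-0.40) − (-0.10)(1.00) = 0.2200
  C_32 = −[(0.55)(-0.40) − (-0.10)(-0.25)] = 0.2450
  C_33 = (0.55)(1.00) − (-0.30)(-0.25) = 0.4750
det(I−A) = Σ_j (I−A)_1j·C_1j = (0.55)(0.9400) + (-0.30)(0.3300) + (-0.10)(0.2375) = 0.39425
adj(I−A) = Cᵀ =
  [ 0.9400   0.3150   0.2200]
  [ 0.3300   0.5300   0.2450]
  [ 0.2375   0.1425   0.4750]
(I − A)⁻¹ = adj(I−A) / det(I−A) ≈
  [   2.3843     0.7990     0.5580]
  [   0.8370     1.3443     0.6214]
  [   0.6024     0.3614     1.2048]
x = (I − A)⁻¹ d = adj(I−A)·d / det(I−A), with det(I−A) = 0.39425:
  x_1 = (0.9400·190 + 0.3150·90 + 0.2200·150) / 0.39425 = 239.95 / 0.39425 ≈ 608.624
  x_2 = (0.3300·190 + 0.5300·90 + 0.2450·150) / 0.39425 = 147.15 / 0.39425 ≈ 373.240
  x_3 = (0.2375·190 + 0.1425·90 + 0.4750·150) / 0.39425 = 129.20 / 0.39425 ≈ 327.711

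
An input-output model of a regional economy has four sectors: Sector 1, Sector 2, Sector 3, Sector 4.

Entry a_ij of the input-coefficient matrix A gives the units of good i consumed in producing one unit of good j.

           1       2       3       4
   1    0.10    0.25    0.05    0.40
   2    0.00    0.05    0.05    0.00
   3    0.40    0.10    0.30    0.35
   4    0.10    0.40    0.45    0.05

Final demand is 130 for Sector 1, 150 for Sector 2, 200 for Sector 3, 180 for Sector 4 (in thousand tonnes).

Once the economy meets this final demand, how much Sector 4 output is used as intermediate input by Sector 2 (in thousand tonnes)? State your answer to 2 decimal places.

z_42 = 87.24

I − A =
  [   0.90    -0.25    -0.05    -0.40]
  [   0.00     0.95    -0.05     0.00]
  [  -0.40    -0.10     0.70    -0.35]
  [  -0.10    -0.40    -0.45     0.95]
Compute the cofactors C_ij = (−1)^(i+j)·(3×3 minor ij) of I−A; the adjugate is their transpose:
adj(I−A) = Cᵀ =
  [ 0.470375   0.268625   0.236000   0.285000]
  [ 0.020750   0.336000   0.040750   0.023750]
  [ 0.394250   0.375250   0.774250   0.451250]
  [ 0.245000   0.347500   0.408750   0.570000]
det(I−A) = Σ_j (I−A)_1j·C_1j = (0.90)(0.470375) + (-0.25)(0.020750) + (-0.05)(0.394250) + (-0.40)(0.245000) = 0.3004375
(I − A)⁻¹ = adj(I−A) / det(I−A) ≈
  [   1.5656     0.8941     0.7855     0.9486]
  [   0.0691     1.1184     0.1356     0.0791]
  [   1.3123     1.2490     2.5771     1.5020]
  [   0.8155     1.1566     1.3605     1.8972]
First solve x = (I − A)⁻¹ d = adj(I−A)·d / det(I−A); in particular x_2 = (0.020750·130 + 0.336000·150 + 0.040750·200 + 0.023750·180) / 0.3004375 = 65.5225 / 0.3004375 ≈ 218.0903.
Intermediate flow from 4 to 2: z_42 = a_42 · x_2 = 0.40 × 65.5225 / 0.3004375 = 26.209 / 0.3004375 ≈ 87.24.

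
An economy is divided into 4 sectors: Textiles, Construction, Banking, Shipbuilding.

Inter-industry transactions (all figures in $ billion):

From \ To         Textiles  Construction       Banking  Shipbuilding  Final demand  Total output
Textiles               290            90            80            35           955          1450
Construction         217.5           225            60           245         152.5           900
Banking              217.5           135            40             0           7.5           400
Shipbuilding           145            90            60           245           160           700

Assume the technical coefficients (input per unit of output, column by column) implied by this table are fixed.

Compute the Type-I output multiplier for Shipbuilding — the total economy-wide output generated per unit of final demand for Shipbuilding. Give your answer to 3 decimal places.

Technical coefficients a_ij = z_ij / X_j:
  a_11 = 290/1450 = 0.20, a_21 = 217.5/1450 = 0.15, a_31 = 217.5/1450 = 0.15, a_41 = 145/1450 = 0.10
  a_12 = 90/900 = 0.10, a_22 = 225/900 = 0.25, a_32 = 135/900 = 0.15, a_42 = 90/900 = 0.10
  a_13 = 80/400 = 0.20, a_23 = 60/400 = 0.15, a_33 = 40/400 = 0.10, a_43 = 60/400 = 0.15
  a_14 = 35/700 = 0.05, a_24 = 245/700 = 0.35, a_34 = 0/700 = 0.00, a_44 = 245/700 = 0.35
I − A =
  [   0.80    -0.10    -0.20    -0.05]
  [  -0.15     0.75    -0.15    -0.35]
  [  -0.15    -0.15     0.90     0.00]
  [  -0.10    -0.10    -0.15     0.65]
Compute the cofactors C_ij = (−1)^(i+j)·(3×3 minor ij) of I−A; the adjugate is their transpose:
adj(I−A) = Cᵀ =
  [ 0.384750   0.083625   0.111875   0.074625]
  [ 0.141750   0.442875   0.146875   0.249375]
  [ 0.087750   0.087750   0.344250   0.054000]
  [ 0.101250   0.101250   0.119250   0.479250]
det(I−A) = Σ_j (I−A)_1j·C_1j = (0.80)(0.384750) + (-0.10)(0.141750) + (-0.20)(0.087750) + (-0.05)(0.101250) = 0.2710125
(I − A)⁻¹ = adj(I−A) / det(I−A) ≈
  [   1.4197     0.3086     0.4128     0.2754]
  [   0.5230     1.6341     0.5419     0.9202]
  [   0.3238     0.3238     1.2702     0.1993]
  [   0.3736     0.3736     0.4400     1.7684]
The output multiplier for sector j is the column-j sum of the Leontief inverse (I − A)⁻¹ = adj(I−A) / det(I−A).
Column 4 of adj(I−A): (0.074625, 0.249375, 0.054000, 0.479250); det(I−A) = 0.2710125.
m_4 = (0.074625 + 0.249375 + 0.054000 + 0.479250) / 0.2710125 = 0.85725 / 0.2710125 ≈ 3.163.

m_4 = 3.163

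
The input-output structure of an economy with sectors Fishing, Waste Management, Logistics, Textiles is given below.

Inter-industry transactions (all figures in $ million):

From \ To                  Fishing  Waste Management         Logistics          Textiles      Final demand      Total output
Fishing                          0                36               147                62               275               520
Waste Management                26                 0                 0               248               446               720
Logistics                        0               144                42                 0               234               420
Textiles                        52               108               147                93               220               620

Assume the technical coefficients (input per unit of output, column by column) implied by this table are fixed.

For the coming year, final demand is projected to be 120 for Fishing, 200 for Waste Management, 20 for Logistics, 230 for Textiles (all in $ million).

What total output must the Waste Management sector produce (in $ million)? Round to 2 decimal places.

Technical coefficients a_ij = z_ij / X_j:
  a_11 = 0/520 = 0.00, a_21 = 26/520 = 0.05, a_31 = 0/520 = 0.00, a_41 = 52/520 = 0.10
  a_12 = 36/720 = 0.05, a_22 = 0/720 = 0.00, a_32 = 144/720 = 0.20, a_42 = 108/720 = 0.15
  a_13 = 147/420 = 0.35, a_23 = 0/420 = 0.00, a_33 = 42/420 = 0.10, a_43 = 147/420 = 0.35
  a_14 = 62/620 = 0.10, a_24 = 248/620 = 0.40, a_34 = 0/620 = 0.00, a_44 = 93/620 = 0.15
I − A =
  [   1.00    -0.05    -0.35    -0.10]
  [  -0.05     1.00     0.00    -0.40]
  [   0.00    -0.20     0.90     0.00]
  [  -0.10    -0.15    -0.35     0.85]
Compute the cofactors C_ij = (−1)^(i+j)·(3×3 minor ij) of I−A; the adjugate is their transpose:
adj(I−A) = Cᵀ =
  [ 0.683000   0.118250   0.318500   0.136000]
  [ 0.074250   0.756000   0.170625   0.364500]
  [ 0.016500   0.168000   0.775125   0.081000]
  [ 0.100250   0.216500   0.386750   0.894250]
det(I−A) = Σ_j (I−A)_1j·C_1j = (1.00)(0.683000) + (-0.05)(0.074250) + (-0.35)(0.016500) + (-0.10)(0.100250) = 0.6634875
(I − A)⁻¹ = adj(I−A) / det(I−A) ≈
  [   1.0294     0.1782     0.4800     0.2050]
  [   0.1119     1.1394     0.2572     0.5494]
  [   0.0249     0.2532     1.1683     0.1221]
  [   0.1511     0.3263     0.5829     1.3478]
x = (I − A)⁻¹ d = adj(I−A)·d / det(I−A), with det(I−A) = 0.6634875:
  x_1 = (0.683000·120 + 0.118250·200 + 0.318500·20 + 0.136000·230) / 0.6634875 = 143.26 / 0.6634875 ≈ 215.92
  x_2 = (0.074250·120 + 0.756000·200 + 0.170625·20 + 0.364500·230) / 0.6634875 = 247.3575 / 0.6634875 ≈ 372.81
  x_3 = (0.016500·120 + 0.168000·200 + 0.775125·20 + 0.081000·230) / 0.6634875 = 69.7125 / 0.6634875 ≈ 105.07
  x_4 = (0.100250·120 + 0.216500·200 + 0.386750·20 + 0.894250·230) / 0.6634875 = 268.7425 / 0.6634875 ≈ 405.05

x_2 = 372.81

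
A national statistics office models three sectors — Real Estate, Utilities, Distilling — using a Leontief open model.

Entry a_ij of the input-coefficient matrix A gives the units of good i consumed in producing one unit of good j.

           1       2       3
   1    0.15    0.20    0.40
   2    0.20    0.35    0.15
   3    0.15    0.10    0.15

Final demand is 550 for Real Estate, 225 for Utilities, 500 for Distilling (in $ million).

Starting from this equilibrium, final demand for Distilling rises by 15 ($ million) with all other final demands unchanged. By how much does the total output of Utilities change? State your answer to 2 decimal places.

I − A =
  [   0.85    -0.20    -0.40]
  [  -0.20     0.65    -0.15]
  [  -0.15    -0.10     0.85]
Cofactors of I−A, C_ij = (−1)^(i+j)·(minor ij) (rows/columns in the sector order above):
  C_11 = (0.65)(0.85) − (-0.15)(-0.10) = 0.5375
  C_12 = −[(-0.20)(0.85) − (-0.15)(-0.15)] = 0.1925
  C_13 = (-0.20)(-0.10) − (0.65)(-0.15) = 0.1175
  C_21 = −[(-0.20)(0.85) − (-0.40)(-0.10)] = 0.2100
  C_22 = (0.85)(0.85) − (-0.40)(-0.15) = 0.6625
  C_23 = −[(0.85)(-0.10) − (-0.20)(-0.15)] = 0.1150
  C_31 = (-0.20)(-0.15) − (-0.40)(0.65) = 0.2900
  C_32 = −[(0.85)(-0.15) − (-0.40)(-0.20)] = 0.2075
  C_33 = (0.85)(0.65) − (-0.20)(-0.20) = 0.5125
det(I−A) = Σ_j (I−A)_1j·C_1j = (0.85)(0.5375) + (-0.20)(0.1925) + (-0.40)(0.1175) = 0.371375
adj(I−A) = Cᵀ =
  [ 0.5375   0.2100   0.2900]
  [ 0.1925   0.6625   0.2075]
  [ 0.1175   0.1150   0.5125]
(I − A)⁻¹ = adj(I−A) / det(I−A) ≈
  [   1.4473     0.5655     0.7809]
  [   0.5183     1.7839     0.5587]
  [   0.3164     0.3097     1.3800]
Δx = (I − A)⁻¹ Δd with Δd having +15 in the Distilling component and 0 elsewhere.
So Δx_2 = L_23 · (+15), where L_23 = adj(I−A)_23 / det(I−A) = 0.2075 / 0.371375.
Δx_2 = 0.2075 × (+15) / 0.371375 = 3.1125 / 0.371375 ≈ 8.38.

Δx_2 = 8.38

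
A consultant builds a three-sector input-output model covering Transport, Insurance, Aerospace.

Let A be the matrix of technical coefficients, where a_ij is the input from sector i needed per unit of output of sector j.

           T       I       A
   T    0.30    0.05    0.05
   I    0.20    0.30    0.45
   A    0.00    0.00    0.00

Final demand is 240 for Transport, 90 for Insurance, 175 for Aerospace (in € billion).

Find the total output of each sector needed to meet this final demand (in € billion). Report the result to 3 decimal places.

I − A =
  [   0.70    -0.05    -0.05]
  [  -0.20     0.70    -0.45]
  [   0.00     0.00     1.00]
Cofactors of I−A, C_ij = (−1)^(i+j)·(minor ij) (rows/columns in the sector order above):
  C_11 = (0.70)(1.00) − (-0.45)(0.00) = 0.7000
  C_12 = −[(-0.20)(1.00) − (-0.45)(0.00)] = 0.2000
  C_13 = (-0.20)(0.00) − (0.70)(0.00) = 0.0000
  C_21 = −[(-0.05)(1.00) − (-0.05)(0.00)] = 0.0500
  C_22 = (0.70)(1.00) − (-0.05)(0.00) = 0.7000
  C_23 = −[(0.70)(0.00) − (-0.05)(0.00)] = 0.0000
  C_31 = (-0.05)(-0.45) − (-0.05)(0.70) = 0.0575
  C_32 = −[(0.70)(-0.45) − (-0.05)(-0.20)] = 0.3250
  C_33 = (0.70)(0.70) − (-0.05)(-0.20) = 0.4800
det(I−A) = Σ_j (I−A)_1j·C_1j = (0.70)(0.7000) + (-0.05)(0.2000) + (-0.05)(0.0000) = 0.4800
adj(I−A) = Cᵀ =
  [ 0.7000   0.0500   0.0575]
  [ 0.2000   0.7000   0.3250]
  [ 0.0000   0.0000   0.4800]
(I − A)⁻¹ = adj(I−A) / det(I−A) ≈
  [   1.4583     0.1042     0.1198]
  [   0.4167     1.4583     0.6771]
  [   0.0000     0.0000     1.0000]
x = (I − A)⁻¹ d = adj(I−A)·d / det(I−A), with det(I−A) = 0.4800:
  x_T = (0.7000·240 + 0.0500·90 + 0.0575·175) / 0.4800 = 182.5625 / 0.4800 ≈ 380.339
  x_I = (0.2000·240 + 0.7000·90 + 0.3250·175) / 0.4800 = 167.875 / 0.4800 ≈ 349.740
  x_A = (0.0000·240 + 0.0000·90 + 0.4800·175) / 0.4800 = 84.00 / 0.4800 = 175.000

x_T = 380.339, x_I = 349.740, x_A = 175.000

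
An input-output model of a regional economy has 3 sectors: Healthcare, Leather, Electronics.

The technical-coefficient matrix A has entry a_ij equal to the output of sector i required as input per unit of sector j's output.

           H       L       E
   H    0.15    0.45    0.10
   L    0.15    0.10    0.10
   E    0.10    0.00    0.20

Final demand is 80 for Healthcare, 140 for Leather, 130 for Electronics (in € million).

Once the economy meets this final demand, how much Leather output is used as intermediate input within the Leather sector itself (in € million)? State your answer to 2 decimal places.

I − A =
  [   0.85    -0.45    -0.10]
  [  -0.15     0.90    -0.10]
  [  -0.10     0.00     0.80]
Cofactors of I−A, C_ij = (−1)^(i+j)·(minor ij) (rows/columns in the sector order above):
  C_11 = (0.90)(0.80) − (-0.10)(0.00) = 0.7200
  C_12 = −[(-0.15)(0.80) − (-0.10)(-0.10)] = 0.1300
  C_13 = (-0.15)(0.00) − (0.90)(-0.10) = 0.0900
  C_21 = −[(-0.45)(0.80) − (-0.10)(0.00)] = 0.3600
  C_22 = (0.85)(0.80) − (-0.10)(-0.10) = 0.6700
  C_23 = −[(0.85)(0.00) − (-0.45)(-0.10)] = 0.0450
  C_31 = (-0.45)(-0.10) − (-0.10)(0.90) = 0.1350
  C_32 = −[(0.85)(-0.10) − (-0.10)(-0.15)] = 0.1000
  C_33 = (0.85)(0.90) − (-0.45)(-0.15) = 0.6975
det(I−A) = Σ_j (I−A)_1j·C_1j = (0.85)(0.7200) + (-0.45)(0.1300) + (-0.10)(0.0900) = 0.5445
adj(I−A) = Cᵀ =
  [ 0.7200   0.3600   0.1350]
  [ 0.1300   0.6700   0.1000]
  [ 0.0900   0.0450   0.6975]
(I − A)⁻¹ = adj(I−A) / det(I−A) ≈
  [   1.3223     0.6612     0.2479]
  [   0.2388     1.2305     0.1837]
  [   0.1653     0.0826     1.2810]
First solve x = (I − A)⁻¹ d = adj(I−A)·d / det(I−A); in particular x_L = (0.1300·80 + 0.6700·140 + 0.1000·130) / 0.5445 = 117.20 / 0.5445 ≈ 215.2433.
Intermediate flow from L to L: z_LL = a_LL · x_L = 0.10 × 117.20 / 0.5445 = 11.72 / 0.5445 ≈ 21.52.

z_LL = 21.52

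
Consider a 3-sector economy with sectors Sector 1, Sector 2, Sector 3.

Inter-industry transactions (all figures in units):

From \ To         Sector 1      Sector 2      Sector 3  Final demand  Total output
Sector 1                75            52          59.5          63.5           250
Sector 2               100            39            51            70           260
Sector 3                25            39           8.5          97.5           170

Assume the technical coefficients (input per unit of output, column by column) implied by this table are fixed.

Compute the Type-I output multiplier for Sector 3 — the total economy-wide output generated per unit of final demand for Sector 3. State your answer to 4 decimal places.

m_3 = 3.0486

Technical coefficients a_ij = z_ij / X_j:
  a_11 = 75/250 = 0.30, a_21 = 100/250 = 0.40, a_31 = 25/250 = 0.10
  a_12 = 52/260 = 0.20, a_22 = 39/260 = 0.15, a_32 = 39/260 = 0.15
  a_13 = 59.5/170 = 0.35, a_23 = 51/170 = 0.30, a_33 = 8.5/170 = 0.05
I − A =
  [   0.70    -0.20    -0.35]
  [  -0.40     0.85    -0.30]
  [  -0.10    -0.15     0.95]
Cofactors of I−A, C_ij = (−1)^(i+j)·(minor ij) (rows/columns in the sector order above):
  C_11 = (0.85)(0.95) − (-0.30)(-0.15) = 0.7625
  C_12 = −[(-0.40)(0.95) − (-0.30)(-0.10)] = 0.4100
  C_13 = (-0.40)(-0.15) − (0.85)(-0.10) = 0.1450
  C_21 = −[(-0.20)(0.95) − (-0.35)(-0.15)] = 0.2425
  C_22 = (0.70)(0.95) − (-0.35)(-0.10) = 0.6300
  C_23 = −[(0.70)(-0.15) − (-0.20)(-0.10)] = 0.1250
  C_31 = (-0.20)(-0.30) − (-0.35)(0.85) = 0.3575
  C_32 = −[(0.70)(-0.30) − (-0.35)(-0.40)] = 0.3500
  C_33 = (0.70)(0.85) − (-0.20)(-0.40) = 0.5150
det(I−A) = Σ_j (I−A)_1j·C_1j = (0.70)(0.7625) + (-0.20)(0.4100) + (-0.35)(0.1450) = 0.4010
adj(I−A) = Cᵀ =
  [ 0.7625   0.2425   0.3575]
  [ 0.4100   0.6300   0.3500]
  [ 0.1450   0.1250   0.5150]
(I − A)⁻¹ = adj(I−A) / det(I−A) ≈
  [   1.90150     0.60474     0.89152]
  [   1.02244     1.57107     0.87282]
  [   0.36160     0.31172     1.28429]
The output multiplier for sector j is the column-j sum of the Leontief inverse (I − A)⁻¹ = adj(I−A) / det(I−A).
Column 3 of adj(I−A): (0.3575, 0.3500, 0.5150); det(I−A) = 0.4010.
m_3 = (0.3575 + 0.3500 + 0.5150) / 0.4010 = 1.2225 / 0.4010 ≈ 3.0486.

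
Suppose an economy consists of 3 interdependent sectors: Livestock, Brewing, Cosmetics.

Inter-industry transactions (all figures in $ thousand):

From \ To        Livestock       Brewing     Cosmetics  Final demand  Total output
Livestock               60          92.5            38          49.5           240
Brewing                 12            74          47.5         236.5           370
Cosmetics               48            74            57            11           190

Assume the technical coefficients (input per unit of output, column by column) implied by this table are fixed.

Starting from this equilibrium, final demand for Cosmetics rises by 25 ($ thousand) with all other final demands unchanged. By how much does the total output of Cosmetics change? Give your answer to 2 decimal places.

Δx_3 = 44.88

Technical coefficients a_ij = z_ij / X_j:
  a_11 = 60/240 = 0.25, a_21 = 12/240 = 0.05, a_31 = 48/240 = 0.20
  a_12 = 92.5/370 = 0.25, a_22 = 74/370 = 0.20, a_32 = 74/370 = 0.20
  a_13 = 38/190 = 0.20, a_23 = 47.5/190 = 0.25, a_33 = 57/190 = 0.30
I − A =
  [   0.75    -0.25    -0.20]
  [  -0.05     0.80    -0.25]
  [  -0.20    -0.20     0.70]
Cofactors of I−A, C_ij = (−1)^(i+j)·(minor ij) (rows/columns in the sector order above):
  C_11 = (0.80)(0.70) − (-0.25)(-0.20) = 0.5100
  C_12 = −[(-0.05)(0.70) − (-0.25)(-0.20)] = 0.0850
  C_13 = (-0.05)(-0.20) − (0.80)(-0.20) = 0.1700
  C_21 = −[(-0.25)(0.70) − (-0.20)(-0.20)] = 0.2150
  C_22 = (0.75)(0.70) − (-0.20)(-0.20) = 0.4850
  C_23 = −[(0.75)(-0.20) − (-0.25)(-0.20)] = 0.2000
  C_31 = (-0.25)(-0.25) − (-0.20)(0.80) = 0.2225
  C_32 = −[(0.75)(-0.25) − (-0.20)(-0.05)] = 0.1975
  C_33 = (0.75)(0.80) − (-0.25)(-0.05) = 0.5875
det(I−A) = Σ_j (I−A)_1j·C_1j = (0.75)(0.5100) + (-0.25)(0.0850) + (-0.20)(0.1700) = 0.32725
adj(I−A) = Cᵀ =
  [ 0.5100   0.2150   0.2225]
  [ 0.0850   0.4850   0.1975]
  [ 0.1700   0.2000   0.5875]
(I − A)⁻¹ = adj(I−A) / det(I−A) ≈
  [   1.5584     0.6570     0.6799]
  [   0.2597     1.4820     0.6035]
  [   0.5195     0.6112     1.7953]
Δx = (I − A)⁻¹ Δd with Δd having +25 in the Cosmetics component and 0 elsewhere.
So Δx_3 = L_33 · (+25), where L_33 = adj(I−A)_33 / det(I−A) = 0.5875 / 0.32725.
Δx_3 = 0.5875 × (+25) / 0.32725 = 14.6875 / 0.32725 ≈ 44.88.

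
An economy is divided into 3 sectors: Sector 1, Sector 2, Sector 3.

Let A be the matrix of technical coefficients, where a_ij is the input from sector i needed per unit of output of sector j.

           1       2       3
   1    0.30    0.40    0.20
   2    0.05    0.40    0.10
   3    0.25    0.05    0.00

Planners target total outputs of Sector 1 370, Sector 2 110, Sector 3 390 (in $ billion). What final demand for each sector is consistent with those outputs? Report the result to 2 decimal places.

I − A =
  [   0.70    -0.40    -0.20]
  [  -0.05     0.60    -0.10]
  [  -0.25    -0.05     1.00]
d = (I − A) x:
  d_1 = (+0.70)·370 + (-0.40)·110 + (-0.20)·390 = 137.00
  d_2 = (-0.05)·370 + (+0.60)·110 + (-0.10)·390 = 8.50
  d_3 = (-0.25)·370 + (-0.05)·110 + (+1.00)·390 = 292.00

d_1 = 137.00, d_2 = 8.50, d_3 = 292.00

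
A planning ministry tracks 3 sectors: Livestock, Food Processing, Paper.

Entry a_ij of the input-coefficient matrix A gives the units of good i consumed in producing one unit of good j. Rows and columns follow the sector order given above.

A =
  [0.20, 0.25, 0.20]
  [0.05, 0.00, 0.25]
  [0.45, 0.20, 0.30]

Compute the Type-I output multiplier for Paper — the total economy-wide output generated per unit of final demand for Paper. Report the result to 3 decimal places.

I − A =
  [   0.80    -0.25    -0.20]
  [  -0.05     1.00    -0.25]
  [  -0.45    -0.20     0.70]
Cofactors of I−A, C_ij = (−1)^(i+j)·(minor ij) (rows/columns in the sector order above):
  C_11 = (1.00)(0.70) − (-0.25)(-0.20) = 0.6500
  C_12 = −[(-0.05)(0.70) − (-0.25)(-0.45)] = 0.1475
  C_13 = (-0.05)(-0.20) − (1.00)(-0.45) = 0.4600
  C_21 = −[(-0.25)(0.70) − (-0.20)(-0.20)] = 0.2150
  C_22 = (0.80)(0.70) − (-0.20)(-0.45) = 0.4700
  C_23 = −[(0.80)(-0.20) − (-0.25)(-0.45)] = 0.2725
  C_31 = (-0.25)(-0.25) − (-0.20)(1.00) = 0.2625
  C_32 = −[(0.80)(-0.25) − (-0.20)(-0.05)] = 0.2100
  C_33 = (0.80)(1.00) − (-0.25)(-0.05) = 0.7875
det(I−A) = Σ_j (I−A)_1j·C_1j = (0.80)(0.6500) + (-0.25)(0.1475) + (-0.20)(0.4600) = 0.391125
adj(I−A) = Cᵀ =
  [ 0.6500   0.2150   0.2625]
  [ 0.1475   0.4700   0.2100]
  [ 0.4600   0.2725   0.7875]
(I − A)⁻¹ = adj(I−A) / det(I−A) ≈
  [   1.6619     0.5497     0.6711]
  [   0.3771     1.2017     0.5369]
  [   1.1761     0.6967     2.0134]
The output multiplier for sector j is the column-j sum of the Leontief inverse (I − A)⁻¹ = adj(I−A) / det(I−A).
Column 3 of adj(I−A): (0.2625, 0.2100, 0.7875); det(I−A) = 0.391125.
m_3 = (0.2625 + 0.2100 + 0.7875) / 0.391125 = 1.26 / 0.391125 ≈ 3.221.

m_3 = 3.221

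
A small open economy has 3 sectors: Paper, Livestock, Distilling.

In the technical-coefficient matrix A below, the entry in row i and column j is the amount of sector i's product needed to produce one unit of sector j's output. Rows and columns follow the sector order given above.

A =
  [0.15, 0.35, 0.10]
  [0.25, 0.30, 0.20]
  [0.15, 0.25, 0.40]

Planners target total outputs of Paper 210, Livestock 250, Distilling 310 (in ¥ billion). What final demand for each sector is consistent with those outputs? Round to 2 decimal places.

d_P = 60.00, d_L = 60.50, d_D = 92.00

I − A =
  [   0.85    -0.35    -0.10]
  [  -0.25     0.70    -0.20]
  [  -0.15    -0.25     0.60]
d = (I − A) x:
  d_P = (+0.85)·210 + (-0.35)·250 + (-0.10)·310 = 60.00
  d_L = (-0.25)·210 + (+0.70)·250 + (-0.20)·310 = 60.50
  d_D = (-0.15)·210 + (-0.25)·250 + (+0.60)·310 = 92.00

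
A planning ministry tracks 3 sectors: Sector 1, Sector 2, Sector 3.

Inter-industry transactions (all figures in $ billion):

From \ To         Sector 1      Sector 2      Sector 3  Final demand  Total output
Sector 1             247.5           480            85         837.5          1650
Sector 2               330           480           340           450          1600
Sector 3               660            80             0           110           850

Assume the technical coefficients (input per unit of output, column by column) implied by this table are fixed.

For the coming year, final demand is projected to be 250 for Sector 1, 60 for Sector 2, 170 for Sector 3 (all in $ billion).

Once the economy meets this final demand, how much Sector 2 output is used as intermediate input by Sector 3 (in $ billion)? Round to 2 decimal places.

Technical coefficients a_ij = z_ij / X_j:
  a_11 = 247.5/1650 = 0.15, a_21 = 330/1650 = 0.20, a_31 = 660/1650 = 0.40
  a_12 = 480/1600 = 0.30, a_22 = 480/1600 = 0.30, a_32 = 80/1600 = 0.05
  a_13 = 85/850 = 0.10, a_23 = 340/850 = 0.40, a_33 = 0/850 = 0.00
I − A =
  [   0.85    -0.30    -0.10]
  [  -0.20     0.70    -0.40]
  [  -0.40    -0.05     1.00]
Cofactors of I−A, C_ij = (−1)^(i+j)·(minor ij) (rows/columns in the sector order above):
  C_11 = (0.70)(1.00) − (-0.40)(-0.05) = 0.6800
  C_12 = −[(-0.20)(1.00) − (-0.40)(-0.40)] = 0.3600
  C_13 = (-0.20)(-0.05) − (0.70)(-0.40) = 0.2900
  C_21 = −[(-0.30)(1.00) − (-0.10)(-0.05)] = 0.3050
  C_22 = (0.85)(1.00) − (-0.10)(-0.40) = 0.8100
  C_23 = −[(0.85)(-0.05) − (-0.30)(-0.40)] = 0.1625
  C_31 = (-0.30)(-0.40) − (-0.10)(0.70) = 0.1900
  C_32 = −[(0.85)(-0.40) − (-0.10)(-0.20)] = 0.3600
  C_33 = (0.85)(0.70) − (-0.30)(-0.20) = 0.5350
det(I−A) = Σ_j (I−A)_1j·C_1j = (0.85)(0.6800) + (-0.30)(0.3600) + (-0.10)(0.2900) = 0.4410
adj(I−A) = Cᵀ =
  [ 0.6800   0.3050   0.1900]
  [ 0.3600   0.8100   0.3600]
  [ 0.2900   0.1625   0.5350]
(I − A)⁻¹ = adj(I−A) / det(I−A) ≈
  [   1.5420     0.6916     0.4308]
  [   0.8163     1.8367     0.8163]
  [   0.6576     0.3685     1.2132]
First solve x = (I − A)⁻¹ d = adj(I−A)·d / det(I−A); in particular x_3 = (0.2900·250 + 0.1625·60 + 0.5350·170) / 0.4410 = 173.20 / 0.4410 ≈ 392.7438.
Intermediate flow from 2 to 3: z_23 = a_23 · x_3 = 0.40 × 173.20 / 0.4410 = 69.28 / 0.4410 ≈ 157.10.

z_23 = 157.10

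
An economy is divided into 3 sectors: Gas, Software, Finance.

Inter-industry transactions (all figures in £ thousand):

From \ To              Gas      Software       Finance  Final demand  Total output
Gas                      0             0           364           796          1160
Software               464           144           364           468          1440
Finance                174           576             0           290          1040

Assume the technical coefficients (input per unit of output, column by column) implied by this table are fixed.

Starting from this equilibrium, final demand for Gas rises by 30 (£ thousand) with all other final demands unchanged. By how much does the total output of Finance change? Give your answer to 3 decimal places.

Technical coefficients a_ij = z_ij / X_j:
  a_GG = 0/1160 = 0.00, a_SG = 464/1160 = 0.40, a_FG = 174/1160 = 0.15
  a_GS = 0/1440 = 0.00, a_SS = 144/1440 = 0.10, a_FS = 576/1440 = 0.40
  a_GF = 364/1040 = 0.35, a_SF = 364/1040 = 0.35, a_FF = 0/1040 = 0.00
I − A =
  [   1.00     0.00    -0.35]
  [  -0.40     0.90    -0.35]
  [  -0.15    -0.40     1.00]
Cofactors of I−A, C_ij = (−1)^(i+j)·(minor ij) (rows/columns in the sector order above):
  C_11 = (0.90)(1.00) − (-0.35)(-0.40) = 0.7600
  C_12 = −[(-0.40)(1.00) − (-0.35)(-0.15)] = 0.4525
  C_13 = (-0.40)(-0.40) − (0.90)(-0.15) = 0.2950
  C_21 = −[(0.00)(1.00) − (-0.35)(-0.40)] = 0.1400
  C_22 = (1.00)(1.00) − (-0.35)(-0.15) = 0.9475
  C_23 = −[(1.00)(-0.40) − (0.00)(-0.15)] = 0.4000
  C_31 = (0.00)(-0.35) − (-0.35)(0.90) = 0.3150
  C_32 = −[(1.00)(-0.35) − (-0.35)(-0.40)] = 0.4900
  C_33 = (1.00)(0.90) − (0.00)(-0.40) = 0.9000
det(I−A) = Σ_j (I−A)_1j·C_1j = (1.00)(0.7600) + (0.00)(0.4525) + (-0.35)(0.2950) = 0.65675
adj(I−A) = Cᵀ =
  [ 0.7600   0.1400   0.3150]
  [ 0.4525   0.9475   0.4900]
  [ 0.2950   0.4000   0.9000]
(I − A)⁻¹ = adj(I−A) / det(I−A) ≈
  [   1.1572     0.2132     0.4796]
  [   0.6890     1.4427     0.7461]
  [   0.4492     0.6091     1.3704]
Δx = (I − A)⁻¹ Δd with Δd having +30 in the Gas component and 0 elsewhere.
So Δx_F = L_FG · (+30), where L_FG = adj(I−A)_FG / det(I−A) = 0.2950 / 0.65675.
Δx_F = 0.2950 × (+30) / 0.65675 = 8.85 / 0.65675 ≈ 13.475.

Δx_F = 13.475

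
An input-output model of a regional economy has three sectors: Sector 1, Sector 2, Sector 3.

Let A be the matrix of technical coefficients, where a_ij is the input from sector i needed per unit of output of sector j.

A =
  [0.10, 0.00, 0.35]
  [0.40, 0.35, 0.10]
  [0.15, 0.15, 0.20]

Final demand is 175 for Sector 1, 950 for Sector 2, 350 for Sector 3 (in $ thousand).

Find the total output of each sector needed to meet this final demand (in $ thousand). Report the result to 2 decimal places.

I − A =
  [   0.90     0.00    -0.35]
  [  -0.40     0.65    -0.10]
  [  -0.15    -0.15     0.80]
Cofactors of I−A, C_ij = (−1)^(i+j)·(minor ij) (rows/columns in the sector order above):
  C_11 = (0.65)(0.80) − (-0.10)(-0.15) = 0.5050
  C_12 = −[(-0.40)(0.80) − (-0.10)(-0.15)] = 0.3350
  C_13 = (-0.40)(-0.15) − (0.65)(-0.15) = 0.1575
  C_21 = −[(0.00)(0.80) − (-0.35)(-0.15)] = 0.0525
  C_22 = (0.90)(0.80) − (-0.35)(-0.15) = 0.6675
  C_23 = −[(0.90)(-0.15) − (0.00)(-0.15)] = 0.1350
  C_31 = (0.00)(-0.10) − (-0.35)(0.65) = 0.2275
  C_32 = −[(0.90)(-0.10) − (-0.35)(-0.40)] = 0.2300
  C_33 = (0.90)(0.65) − (0.00)(-0.40) = 0.5850
det(I−A) = Σ_j (I−A)_1j·C_1j = (0.90)(0.5050) + (0.00)(0.3350) + (-0.35)(0.1575) = 0.399375
adj(I−A) = Cᵀ =
  [ 0.5050   0.0525   0.2275]
  [ 0.3350   0.6675   0.2300]
  [ 0.1575   0.1350   0.5850]
(I − A)⁻¹ = adj(I−A) / det(I−A) ≈
  [   1.2645     0.1315     0.5696]
  [   0.8388     1.6714     0.5759]
  [   0.3944     0.3380     1.4648]
x = (I − A)⁻¹ d = adj(I−A)·d / det(I−A), with det(I−A) = 0.399375:
  x_1 = (0.5050·175 + 0.0525·950 + 0.2275·350) / 0.399375 = 217.875 / 0.399375 ≈ 545.54
  x_2 = (0.3350·175 + 0.6675·950 + 0.2300·350) / 0.399375 = 773.25 / 0.399375 ≈ 1936.15
  x_3 = (0.1575·175 + 0.1350·950 + 0.5850·350) / 0.399375 = 360.5625 / 0.399375 ≈ 902.82

x_1 = 545.54, x_2 = 1936.15, x_3 = 902.82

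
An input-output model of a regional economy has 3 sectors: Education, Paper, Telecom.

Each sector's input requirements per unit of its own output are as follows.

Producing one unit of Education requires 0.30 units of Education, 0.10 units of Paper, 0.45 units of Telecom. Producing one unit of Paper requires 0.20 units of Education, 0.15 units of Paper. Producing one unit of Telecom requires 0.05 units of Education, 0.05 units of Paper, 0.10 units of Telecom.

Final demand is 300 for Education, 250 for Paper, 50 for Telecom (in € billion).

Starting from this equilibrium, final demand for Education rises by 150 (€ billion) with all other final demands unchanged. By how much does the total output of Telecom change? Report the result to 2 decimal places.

I − A =
  [   0.70    -0.20    -0.05]
  [  -0.10     0.85    -0.05]
  [  -0.45     0.00     0.90]
Cofactors of I−A, C_ij = (−1)^(i+j)·(minor ij) (rows/columns in the sector order above):
  C_11 = (0.85)(0.90) − (-0.05)(0.00) = 0.7650
  C_12 = −[(-0.10)(0.90) − (-0.05)(-0.45)] = 0.1125
  C_13 = (-0.10)(0.00) − (0.85)(-0.45) = 0.3825
  C_21 = −[(-0.20)(0.90) − (-0.05)(0.00)] = 0.1800
  C_22 = (0.70)(0.90) − (-0.05)(-0.45) = 0.6075
  C_23 = −[(0.70)(0.00) − (-0.20)(-0.45)] = 0.0900
  C_31 = (-0.20)(-0.05) − (-0.05)(0.85) = 0.0525
  C_32 = −[(0.70)(-0.05) − (-0.05)(-0.10)] = 0.0400
  C_33 = (0.70)(0.85) − (-0.20)(-0.10) = 0.5750
det(I−A) = Σ_j (I−A)_1j·C_1j = (0.70)(0.7650) + (-0.20)(0.1125) + (-0.05)(0.3825) = 0.493875
adj(I−A) = Cᵀ =
  [ 0.7650   0.1800   0.0525]
  [ 0.1125   0.6075   0.0400]
  [ 0.3825   0.0900   0.5750]
(I − A)⁻¹ = adj(I−A) / det(I−A) ≈
  [   1.5490     0.3645     0.1063]
  [   0.2278     1.2301     0.0810]
  [   0.7745     0.1822     1.1643]
Δx = (I − A)⁻¹ Δd with Δd having +150 in the Education component and 0 elsewhere.
So Δx_3 = L_31 · (+150), where L_31 = adj(I−A)_31 / det(I−A) = 0.3825 / 0.493875.
Δx_3 = 0.3825 × (+150) / 0.493875 = 57.375 / 0.493875 ≈ 116.17.

Δx_3 = 116.17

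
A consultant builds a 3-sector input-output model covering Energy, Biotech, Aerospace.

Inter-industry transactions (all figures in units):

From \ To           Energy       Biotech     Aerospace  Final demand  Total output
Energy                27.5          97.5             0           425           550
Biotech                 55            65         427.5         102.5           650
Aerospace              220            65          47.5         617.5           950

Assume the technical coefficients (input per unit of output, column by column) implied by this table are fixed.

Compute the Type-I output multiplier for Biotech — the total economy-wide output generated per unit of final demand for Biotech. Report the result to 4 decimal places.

m_B = 1.6478

Technical coefficients a_ij = z_ij / X_j:
  a_EE = 27.5/550 = 0.05, a_BE = 55/550 = 0.10, a_AE = 220/550 = 0.40
  a_EB = 97.5/650 = 0.15, a_BB = 65/650 = 0.10, a_AB = 65/650 = 0.10
  a_EA = 0/950 = 0.00, a_BA = 427.5/950 = 0.45, a_AA = 47.5/950 = 0.05
I − A =
  [   0.95    -0.15     0.00]
  [  -0.10     0.90    -0.45]
  [  -0.40    -0.10     0.95]
Cofactors of I−A, C_ij = (−1)^(i+j)·(minor ij) (rows/columns in the sector order above):
  C_11 = (0.90)(0.95) − (-0.45)(-0.10) = 0.8100
  C_12 = −[(-0.10)(0.95) − (-0.45)(-0.40)] = 0.2750
  C_13 = (-0.10)(-0.10) − (0.90)(-0.40) = 0.3700
  C_21 = −[(-0.15)(0.95) − (0.00)(-0.10)] = 0.1425
  C_22 = (0.95)(0.95) − (0.00)(-0.40) = 0.9025
  C_23 = −[(0.95)(-0.10) − (-0.15)(-0.40)] = 0.1550
  C_31 = (-0.15)(-0.45) − (0.00)(0.90) = 0.0675
  C_32 = −[(0.95)(-0.45) − (0.00)(-0.10)] = 0.4275
  C_33 = (0.95)(0.90) − (-0.15)(-0.10) = 0.8400
det(I−A) = Σ_j (I−A)_1j·C_1j = (0.95)(0.8100) + (-0.15)(0.2750) + (0.00)(0.3700) = 0.72825
adj(I−A) = Cᵀ =
  [ 0.8100   0.1425   0.0675]
  [ 0.2750   0.9025   0.4275]
  [ 0.3700   0.1550   0.8400]
(I − A)⁻¹ = adj(I−A) / det(I−A) ≈
  [   1.11226     0.19567     0.09269]
  [   0.37762     1.23927     0.58702]
  [   0.50807     0.21284     1.15345]
The output multiplier for sector j is the column-j sum of the Leontief inverse (I − A)⁻¹ = adj(I−A) / det(I−A).
Column B of adj(I−A): (0.1425, 0.9025, 0.1550); det(I−A) = 0.72825.
m_B = (0.1425 + 0.9025 + 0.1550) / 0.72825 = 1.20 / 0.72825 ≈ 1.6478.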